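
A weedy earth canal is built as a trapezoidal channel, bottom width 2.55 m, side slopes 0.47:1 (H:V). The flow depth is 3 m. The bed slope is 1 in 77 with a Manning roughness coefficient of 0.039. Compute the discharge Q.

Q = 41.2 m³/s

With bottom width b = 2.55 m and side slope z = 0.47: A = (b + zy)y = (2.55 + 0.47×3)×3 = 11.88 m²; P = b + 2y√(1+z²) = 2.55 + 2×3×1.105 = 9.18 m.
Hydraulic radius R = A/P = 11.88/9.18 = 1.294 m.
Manning's equation: Q = (1/n) A R^(2/3) S^(1/2) = (1/0.039) × 11.88 × 1.294^(2/3) × 0.01299^(1/2) = 41.2 m³/s.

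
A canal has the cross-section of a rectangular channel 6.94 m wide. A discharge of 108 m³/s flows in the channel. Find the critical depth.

For a rectangular channel, critical depth y_c = (q²/g)^(1/3) where q = Q/b = 108/6.94 = 15.56 m²/s.
So y_c = (15.56²/9.81)^(1/3) = 2.91 m.

y_c = 2.91 m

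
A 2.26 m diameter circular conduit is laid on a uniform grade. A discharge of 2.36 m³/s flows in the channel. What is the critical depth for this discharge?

At critical depth, Q² T / (g A³) = 1, i.e. A³/T = Q²/g = 2.36²/9.81 = 0.5677.
At y = 0.84 m: A³/T = 1.146 — high.
At y = 0.7 m: A³/T = 0.5666 — matches.

y_c = 0.7 m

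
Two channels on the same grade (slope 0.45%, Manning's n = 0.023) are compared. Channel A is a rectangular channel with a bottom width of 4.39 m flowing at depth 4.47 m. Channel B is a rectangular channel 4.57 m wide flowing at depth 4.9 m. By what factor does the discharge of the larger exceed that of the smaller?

1.19

Channel A: Flow area A = b·y = 4.39 × 4.47 = 19.62 m². Wetted perimeter P = b + 2y = 4.39 + 2×4.47 = 13.33 m. Hydraulic radius R = A/P = 19.62/13.33 = 1.472 m. Q_A = (1/0.023)·19.62·1.472^(2/3)·√0.0045 = 74.06 m³/s.
Channel B: Flow area A = b·y = 4.57 × 4.9 = 22.39 m². Wetted perimeter P = b + 2y = 4.57 + 2×4.9 = 14.37 m. Hydraulic radius R = A/P = 22.39/14.37 = 1.558 m. Q_B = (1/0.023)·22.39·1.558^(2/3)·√0.0045 = 87.79 m³/s.
The larger discharge is 87.79 m³/s and the smaller is 74.06 m³/s; the ratio is 1.19.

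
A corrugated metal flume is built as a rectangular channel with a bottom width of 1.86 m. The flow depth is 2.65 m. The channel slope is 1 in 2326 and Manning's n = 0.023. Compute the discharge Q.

Flow area A = b·y = 1.86 × 2.65 = 4.929 m². Wetted perimeter P = b + 2y = 1.86 + 2×2.65 = 7.16 m.
Hydraulic radius R = A/P = 4.929/7.16 = 0.6884 m.
Manning's equation: Q = (1/n) A R^(2/3) S^(1/2) = (1/0.023) × 4.929 × 0.6884^(2/3) × 0.0004299^(1/2) = 3.46 m³/s.

Q = 3.46 m³/s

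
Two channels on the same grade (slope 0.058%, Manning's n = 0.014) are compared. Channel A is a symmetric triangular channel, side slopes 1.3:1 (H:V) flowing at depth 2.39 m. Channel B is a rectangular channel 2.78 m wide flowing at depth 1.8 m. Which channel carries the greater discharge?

Channel A: For a triangular section with side slope z = 1.3: A = zy² = 1.3×2.39² = 7.426 m²; P = 2y√(1+z²) = 2×2.39×1.64 = 7.84 m. Hydraulic radius R = A/P = 7.426/7.84 = 0.9472 m. Q_A = (1/0.014)·7.426·0.9472^(2/3)·√0.00058 = 12.32 m³/s.
Channel B: Flow area A = b·y = 2.78 × 1.8 = 5.004 m². Wetted perimeter P = b + 2y = 2.78 + 2×1.8 = 6.38 m. Hydraulic radius R = A/P = 5.004/6.38 = 0.7843 m. Q_B = (1/0.014)·5.004·0.7843^(2/3)·√0.00058 = 7.321 m³/s.
Q_A = 12.32 m³/s vs Q_B = 7.321 m³/s, so channel A carries more.

channel A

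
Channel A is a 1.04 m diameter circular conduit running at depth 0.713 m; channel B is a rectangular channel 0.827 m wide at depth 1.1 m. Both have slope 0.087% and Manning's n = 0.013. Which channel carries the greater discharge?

Channel A: For a circular section of diameter D = 1.04 m at depth y = 0.713 m, the central angle is θ = 2 arccos(1 − 2y/D) = 3.902 rad. Then A = (D²/8)(θ − sin θ) = 0.6208 m² and P = Dθ/2 = 2.029 m. Hydraulic radius R = A/P = 0.6208/2.029 = 0.3059 m. Q_A = (1/0.013)·0.6208·0.3059^(2/3)·√0.00087 = 0.6395 m³/s.
Channel B: Flow area A = b·y = 0.827 × 1.1 = 0.9097 m². Wetted perimeter P = b + 2y = 0.827 + 2×1.1 = 3.027 m. Hydraulic radius R = A/P = 0.9097/3.027 = 0.3005 m. Q_B = (1/0.013)·0.9097·0.3005^(2/3)·√0.00087 = 0.9261 m³/s.
Q_A = 0.6395 m³/s vs Q_B = 0.9261 m³/s, so channel B carries more.

channel B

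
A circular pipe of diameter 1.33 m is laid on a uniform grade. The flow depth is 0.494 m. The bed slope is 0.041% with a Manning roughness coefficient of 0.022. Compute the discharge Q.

For a circular section of diameter D = 1.33 m at depth y = 0.494 m, the central angle is θ = 2 arccos(1 − 2y/D) = 2.621 rad. Then A = (D²/8)(θ − sin θ) = 0.4697 m² and P = Dθ/2 = 1.743 m.
Hydraulic radius R = A/P = 0.4697/1.743 = 0.2695 m.
Manning's equation: Q = (1/n) A R^(2/3) S^(1/2) = (1/0.022) × 0.4697 × 0.2695^(2/3) × 0.00041^(1/2) = 0.18 m³/s.

Q = 0.18 m³/s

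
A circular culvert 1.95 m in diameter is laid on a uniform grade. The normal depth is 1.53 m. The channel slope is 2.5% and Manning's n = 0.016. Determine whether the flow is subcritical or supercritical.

supercritical

For a circular section of diameter D = 1.95 m at depth y = 1.53 m, the central angle is θ = 2 arccos(1 − 2y/D) = 4.353 rad. Then A = (D²/8)(θ − sin θ) = 2.514 m² and P = Dθ/2 = 4.244 m.
Hydraulic radius R = A/P = 2.514/4.244 = 0.5923 m.
V = (1/n) R^(2/3) √S = (1/0.016) × 0.5923^(2/3) × √0.025 = 6.97 m/s. Hydraulic depth D_h = A/T = 2.514/1.603 = 1.568 m.
Froude number Fr = V/√(g·D_h) = 6.97/√(9.81×1.568) = 1.78, which is greater than 1, so the flow is supercritical.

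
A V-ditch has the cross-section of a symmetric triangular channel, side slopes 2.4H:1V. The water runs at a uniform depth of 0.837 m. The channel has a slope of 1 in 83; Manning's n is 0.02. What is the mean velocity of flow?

For a triangular section with side slope z = 2.4: A = zy² = 2.4×0.837² = 1.681 m²; P = 2y√(1+z²) = 2×0.837×2.6 = 4.352 m.
Hydraulic radius R = A/P = 1.681/4.352 = 0.3863 m.
From Manning's equation, V = (1/n) R^(2/3) S^(1/2) = (1/0.02) × 0.3863^(2/3) × 0.01205^(1/2) = 2.91 m/s.

V = 2.91 m/s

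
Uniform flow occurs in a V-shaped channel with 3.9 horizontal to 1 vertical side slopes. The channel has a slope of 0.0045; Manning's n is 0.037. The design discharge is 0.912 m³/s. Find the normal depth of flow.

Manning's equation rearranged: A R^(2/3) = nQ / (1·√S) = 0.037 × 0.912 / (√0.0045) = 0.503.
Try y = 0.669 m: A R^(2/3) = 0.8234 — high.
Try y = 0.493 m: A R^(2/3) = 0.3648 — low.
Try y = 0.556 m: A R^(2/3) = 0.5028 — matches.

y_n = 0.556 m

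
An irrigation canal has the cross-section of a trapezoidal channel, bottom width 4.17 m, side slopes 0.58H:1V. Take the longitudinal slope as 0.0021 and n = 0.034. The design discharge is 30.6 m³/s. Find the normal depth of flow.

Manning's equation rearranged: A R^(2/3) = nQ / (1·√S) = 0.034 × 30.6 / (√0.0021) = 22.7.
Try y = 3.49 m: A R^(2/3) = 31.59 — high.
Try y = 2.06 m: A R^(2/3) = 12.74 — low.
Try y = 2.89 m: A R^(2/3) = 22.7 — matches.

y_n = 2.89 m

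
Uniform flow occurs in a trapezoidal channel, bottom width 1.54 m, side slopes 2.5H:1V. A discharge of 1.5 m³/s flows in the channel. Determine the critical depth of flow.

y_c = 0.373 m

At critical depth, Q² T / (g A³) = 1, i.e. A³/T = Q²/g = 1.5²/9.81 = 0.2294.
At y = 0.437 m: A³/T = 0.4087 — high.
At y = 0.258 m: A³/T = 0.0633 — low.
At y = 0.373 m: A³/T = 0.2304 — ≈ 0.2294.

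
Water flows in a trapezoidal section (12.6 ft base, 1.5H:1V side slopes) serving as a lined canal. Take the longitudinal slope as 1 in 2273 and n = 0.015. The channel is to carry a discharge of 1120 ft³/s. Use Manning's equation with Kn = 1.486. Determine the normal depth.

Manning's equation rearranged: A R^(2/3) = nQ / (1.486·√S) = 0.015 × 1120 / (1.486 × √0.0004399) = 539.
At y = 6.49 ft: A R^(2/3) = 366.9 — too small.
At y = 7.88 ft: A R^(2/3) = 539.3 — ≈ 539.

y_n = 7.88 ft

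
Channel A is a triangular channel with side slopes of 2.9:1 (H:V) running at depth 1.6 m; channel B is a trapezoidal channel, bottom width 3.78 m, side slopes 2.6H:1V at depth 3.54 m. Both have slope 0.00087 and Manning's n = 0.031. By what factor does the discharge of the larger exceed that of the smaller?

Channel A: For a triangular section with side slope z = 2.9: A = zy² = 2.9×1.6² = 7.424 m²; P = 2y√(1+z²) = 2×1.6×3.068 = 9.816 m. Hydraulic radius R = A/P = 7.424/9.816 = 0.7563 m. Q_A = (1/0.031)·7.424·0.7563^(2/3)·√0.00087 = 5.864 m³/s.
Channel B: With bottom width b = 3.78 m and side slope z = 2.6: A = (b + zy)y = (3.78 + 2.6×3.54)×3.54 = 45.96 m²; P = b + 2y√(1+z²) = 3.78 + 2×3.54×2.786 = 23.5 m. Hydraulic radius R = A/P = 45.96/23.5 = 1.956 m. Q_B = (1/0.031)·45.96·1.956^(2/3)·√0.00087 = 68.39 m³/s.
The larger discharge is 68.39 m³/s and the smaller is 5.864 m³/s; the ratio is 11.7.

11.7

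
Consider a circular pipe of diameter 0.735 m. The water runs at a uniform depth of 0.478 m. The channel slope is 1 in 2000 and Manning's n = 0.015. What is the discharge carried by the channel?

For a circular section of diameter D = 0.735 m at depth y = 0.478 m, the central angle is θ = 2 arccos(1 − 2y/D) = 3.752 rad. Then A = (D²/8)(θ − sin θ) = 0.2921 m² and P = Dθ/2 = 1.379 m.
Hydraulic radius R = A/P = 0.2921/1.379 = 0.2118 m.
Manning's equation: Q = (1/n) A R^(2/3) S^(1/2) = (1/0.015) × 0.2921 × 0.2118^(2/3) × 0.0005^(1/2) = 0.155 m³/s.

Q = 0.155 m³/s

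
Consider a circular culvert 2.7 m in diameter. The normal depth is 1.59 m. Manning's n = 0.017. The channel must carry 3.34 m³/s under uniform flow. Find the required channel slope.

For a circular section of diameter D = 2.7 m at depth y = 1.59 m, the central angle is θ = 2 arccos(1 − 2y/D) = 3.499 rad. Then A = (D²/8)(θ − sin θ) = 3.507 m² and P = Dθ/2 = 4.724 m.
Hydraulic radius R = A/P = 3.507/4.724 = 0.7425 m.
From Manning's equation, S = [nQ / (1 A R^(2/3))]² = [0.017 × 3.34 / (1 × 3.507 × 0.7425^(2/3))]² = 0.00039.

S = 0.00039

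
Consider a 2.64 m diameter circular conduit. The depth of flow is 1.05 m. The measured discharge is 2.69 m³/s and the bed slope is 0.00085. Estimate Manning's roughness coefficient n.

For a circular section of diameter D = 2.64 m at depth y = 1.05 m, the central angle is θ = 2 arccos(1 − 2y/D) = 2.73 rad. Then A = (D²/8)(θ − sin θ) = 2.029 m² and P = Dθ/2 = 3.603 m.
Hydraulic radius R = A/P = 2.029/3.603 = 0.5632 m.
Rearranging Manning's equation: n = (1/Q) A R^(2/3) S^(1/2) = (1/2.69) × 2.029 × 0.5632^(2/3) × √0.00085 = 0.015.

n = 0.015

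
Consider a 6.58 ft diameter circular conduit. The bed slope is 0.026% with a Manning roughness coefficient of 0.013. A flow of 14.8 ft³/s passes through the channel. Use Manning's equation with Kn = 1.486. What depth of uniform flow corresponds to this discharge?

y_n = 1.83 ft

Manning's equation rearranged: A R^(2/3) = nQ / (1.486·√S) = 0.013 × 14.8 / (1.486 × √0.00026) = 8.03.
At y = 2.07 ft: A R^(2/3) = 10.17 — over.
At y = 1.38 ft: A R^(2/3) = 4.568 — short.
At y = 1.83 ft: A R^(2/3) = 8.008 — close enough.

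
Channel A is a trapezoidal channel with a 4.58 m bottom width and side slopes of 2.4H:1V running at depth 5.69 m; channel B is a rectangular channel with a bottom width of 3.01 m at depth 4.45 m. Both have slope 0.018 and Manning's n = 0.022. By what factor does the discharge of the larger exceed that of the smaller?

Channel A: With bottom width b = 4.58 m and side slope z = 2.4: A = (b + zy)y = (4.58 + 2.4×5.69)×5.69 = 103.8 m²; P = b + 2y√(1+z²) = 4.58 + 2×5.69×2.6 = 34.17 m. Hydraulic radius R = A/P = 103.8/34.17 = 3.037 m. Q_A = (1/0.022)·103.8·3.037^(2/3)·√0.018 = 1327 m³/s.
Channel B: Flow area A = b·y = 3.01 × 4.45 = 13.39 m². Wetted perimeter P = b + 2y = 3.01 + 2×4.45 = 11.91 m. Hydraulic radius R = A/P = 13.39/11.91 = 1.125 m. Q_B = (1/0.022)·13.39·1.125^(2/3)·√0.018 = 88.34 m³/s.
The larger discharge is 1327 m³/s and the smaller is 88.34 m³/s; the ratio is 15.

15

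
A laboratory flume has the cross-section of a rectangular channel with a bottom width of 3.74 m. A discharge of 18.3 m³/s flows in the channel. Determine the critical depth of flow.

For a rectangular channel, critical depth y_c = (q²/g)^(1/3) where q = Q/b = 18.3/3.74 = 4.893 m²/s.
So y_c = (4.893²/9.81)^(1/3) = 1.35 m.

y_c = 1.35 m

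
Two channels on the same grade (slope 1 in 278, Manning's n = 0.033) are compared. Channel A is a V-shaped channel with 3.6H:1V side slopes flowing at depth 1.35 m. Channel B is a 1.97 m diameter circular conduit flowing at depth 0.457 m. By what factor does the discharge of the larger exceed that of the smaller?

Channel A: For a triangular section with side slope z = 3.6: A = zy² = 3.6×1.35² = 6.561 m²; P = 2y√(1+z²) = 2×1.35×3.736 = 10.09 m. Hydraulic radius R = A/P = 6.561/10.09 = 0.6504 m. Q_A = (1/0.033)·6.561·0.6504^(2/3)·√0.003597 = 8.951 m³/s.
Channel B: For a circular section of diameter D = 1.97 m at depth y = 0.457 m, the central angle is θ = 2 arccos(1 − 2y/D) = 2.01 rad. Then A = (D²/8)(θ − sin θ) = 0.5361 m² and P = Dθ/2 = 1.98 m. Hydraulic radius R = A/P = 0.5361/1.98 = 0.2708 m. Q_B = (1/0.033)·0.5361·0.2708^(2/3)·√0.003597 = 0.4078 m³/s.
The larger discharge is 8.951 m³/s and the smaller is 0.4078 m³/s; the ratio is 22.

22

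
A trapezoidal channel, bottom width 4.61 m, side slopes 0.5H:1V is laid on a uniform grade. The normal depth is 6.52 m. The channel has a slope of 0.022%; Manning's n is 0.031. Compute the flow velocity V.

V = 0.922 m/s

With bottom width b = 4.61 m and side slope z = 0.5: A = (b + zy)y = (4.61 + 0.5×6.52)×6.52 = 51.31 m²; P = b + 2y√(1+z²) = 4.61 + 2×6.52×1.118 = 19.19 m.
Hydraulic radius R = A/P = 51.31/19.19 = 2.674 m.
From Manning's equation, V = (1/n) R^(2/3) S^(1/2) = (1/0.031) × 2.674^(2/3) × 0.00022^(1/2) = 0.922 m/s.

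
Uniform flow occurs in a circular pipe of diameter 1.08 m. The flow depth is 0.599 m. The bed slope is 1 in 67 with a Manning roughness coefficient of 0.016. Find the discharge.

For a circular section of diameter D = 1.08 m at depth y = 0.599 m, the central angle is θ = 2 arccos(1 − 2y/D) = 3.361 rad. Then A = (D²/8)(θ − sin θ) = 0.5216 m² and P = Dθ/2 = 1.815 m.
Hydraulic radius R = A/P = 0.5216/1.815 = 0.2875 m.
Manning's equation: Q = (1/n) A R^(2/3) S^(1/2) = (1/0.016) × 0.5216 × 0.2875^(2/3) × 0.01493^(1/2) = 1.73 m³/s.

Q = 1.73 m³/s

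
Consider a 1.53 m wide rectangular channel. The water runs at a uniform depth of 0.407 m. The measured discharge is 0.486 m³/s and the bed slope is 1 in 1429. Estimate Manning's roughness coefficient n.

n = 0.014

Flow area A = b·y = 1.53 × 0.407 = 0.6227 m². Wetted perimeter P = b + 2y = 1.53 + 2×0.407 = 2.344 m.
Hydraulic radius R = A/P = 0.6227/2.344 = 0.2657 m.
Rearranging Manning's equation: n = (1/Q) A R^(2/3) S^(1/2) = (1/0.486) × 0.6227 × 0.2657^(2/3) × √0.0006998 = 0.014.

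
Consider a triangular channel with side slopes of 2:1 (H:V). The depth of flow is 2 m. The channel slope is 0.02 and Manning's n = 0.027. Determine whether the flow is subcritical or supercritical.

supercritical

For a triangular section with side slope z = 2: A = zy² = 2×2² = 8 m²; P = 2y√(1+z²) = 2×2×2.236 = 8.944 m.
Hydraulic radius R = A/P = 8/8.944 = 0.8944 m.
V = (1/n) R^(2/3) √S = (1/0.027) × 0.8944^(2/3) × √0.02 = 4.862 m/s. Hydraulic depth D_h = A/T = 8/8 = 1 m.
Froude number Fr = V/√(g·D_h) = 4.862/√(9.81×1) = 1.55, which is greater than 1, so the flow is supercritical.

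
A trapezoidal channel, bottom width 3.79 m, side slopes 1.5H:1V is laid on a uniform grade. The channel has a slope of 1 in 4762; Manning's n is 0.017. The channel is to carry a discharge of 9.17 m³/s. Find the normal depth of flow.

Manning's equation rearranged: A R^(2/3) = nQ / (1·√S) = 0.017 × 9.17 / (√0.00021) = 10.76.
At y = 1.25 m: A R^(2/3) = 6.371 — too small.
At y = 1.65 m: A R^(2/3) = 10.76 — ≈ 10.76.

y_n = 1.65 m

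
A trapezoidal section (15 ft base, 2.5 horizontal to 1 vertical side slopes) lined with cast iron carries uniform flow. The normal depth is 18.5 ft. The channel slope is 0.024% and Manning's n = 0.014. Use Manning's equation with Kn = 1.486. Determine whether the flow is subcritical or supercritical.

subcritical

With bottom width b = 15 ft and side slope z = 2.5: A = (b + zy)y = (15 + 2.5×18.5)×18.5 = 1133 ft²; P = b + 2y√(1+z²) = 15 + 2×18.5×2.693 = 114.6 ft.
Hydraulic radius R = A/P = 1133/114.6 = 9.885 ft.
V = (1.486/n) R^(2/3) √S = (1.486/0.014) × 9.885^(2/3) × √0.00024 = 7.574 ft/s. Hydraulic depth D_h = A/T = 1133/107.5 = 10.54 ft.
Froude number Fr = V/√(g·D_h) = 7.574/√(32.2×10.54) = 0.411, which is less than 1, so the flow is subcritical.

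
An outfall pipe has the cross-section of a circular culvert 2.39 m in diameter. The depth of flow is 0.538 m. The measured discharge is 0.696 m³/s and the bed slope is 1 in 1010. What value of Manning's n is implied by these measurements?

For a circular section of diameter D = 2.39 m at depth y = 0.538 m, the central angle is θ = 2 arccos(1 − 2y/D) = 1.977 rad. Then A = (D²/8)(θ − sin θ) = 0.7561 m² and P = Dθ/2 = 2.363 m.
Hydraulic radius R = A/P = 0.7561/2.363 = 0.32 m.
Rearranging Manning's equation: n = (1/Q) A R^(2/3) S^(1/2) = (1/0.696) × 0.7561 × 0.32^(2/3) × √0.0009901 = 0.016.

n = 0.016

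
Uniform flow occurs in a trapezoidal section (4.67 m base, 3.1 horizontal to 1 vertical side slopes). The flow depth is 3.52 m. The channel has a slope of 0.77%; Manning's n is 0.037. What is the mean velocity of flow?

With bottom width b = 4.67 m and side slope z = 3.1: A = (b + zy)y = (4.67 + 3.1×3.52)×3.52 = 54.85 m²; P = b + 2y√(1+z²) = 4.67 + 2×3.52×3.257 = 27.6 m.
Hydraulic radius R = A/P = 54.85/27.6 = 1.987 m.
From Manning's equation, V = (1/n) R^(2/3) S^(1/2) = (1/0.037) × 1.987^(2/3) × 0.0077^(1/2) = 3.75 m/s.

V = 3.75 m/s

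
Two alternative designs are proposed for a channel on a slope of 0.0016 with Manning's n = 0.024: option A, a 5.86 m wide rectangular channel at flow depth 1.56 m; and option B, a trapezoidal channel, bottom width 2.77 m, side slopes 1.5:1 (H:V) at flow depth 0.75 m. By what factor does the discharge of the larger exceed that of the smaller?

Channel A: Flow area A = b·y = 5.86 × 1.56 = 9.142 m². Wetted perimeter P = b + 2y = 5.86 + 2×1.56 = 8.98 m. Hydraulic radius R = A/P = 9.142/8.98 = 1.018 m. Q_A = (1/0.024)·9.142·1.018^(2/3)·√0.0016 = 15.42 m³/s.
Channel B: With bottom width b = 2.77 m and side slope z = 1.5: A = (b + zy)y = (2.77 + 1.5×0.75)×0.75 = 2.921 m²; P = b + 2y√(1+z²) = 2.77 + 2×0.75×1.803 = 5.474 m. Hydraulic radius R = A/P = 2.921/5.474 = 0.5336 m. Q_B = (1/0.024)·2.921·0.5336^(2/3)·√0.0016 = 3.203 m³/s.
The larger discharge is 15.42 m³/s and the smaller is 3.203 m³/s; the ratio is 4.81.

4.81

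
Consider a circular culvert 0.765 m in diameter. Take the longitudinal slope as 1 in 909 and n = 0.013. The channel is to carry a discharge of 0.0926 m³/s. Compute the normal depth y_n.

y_n = 0.254 m

Manning's equation rearranged: A R^(2/3) = nQ / (1·√S) = 0.013 × 0.0926 / (√0.0011) = 0.03629.
Try y = 0.189 m: A R^(2/3) = 0.02041 — short.
Try y = 0.254 m: A R^(2/3) = 0.0363 — close enough.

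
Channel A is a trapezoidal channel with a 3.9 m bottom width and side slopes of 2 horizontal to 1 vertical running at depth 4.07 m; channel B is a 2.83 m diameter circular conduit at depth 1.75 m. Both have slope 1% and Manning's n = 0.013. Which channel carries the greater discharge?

channel A

Channel A: With bottom width b = 3.9 m and side slope z = 2: A = (b + zy)y = (3.9 + 2×4.07)×4.07 = 49 m²; P = b + 2y√(1+z²) = 3.9 + 2×4.07×2.236 = 22.1 m. Hydraulic radius R = A/P = 49/22.1 = 2.217 m. Q_A = (1/0.013)·49·2.217^(2/3)·√0.01 = 640.9 m³/s.
Channel B: For a circular section of diameter D = 2.83 m at depth y = 1.75 m, the central angle is θ = 2 arccos(1 − 2y/D) = 3.62 rad. Then A = (D²/8)(θ − sin θ) = 4.084 m² and P = Dθ/2 = 5.122 m. Hydraulic radius R = A/P = 4.084/5.122 = 0.7974 m. Q_B = (1/0.013)·4.084·0.7974^(2/3)·√0.01 = 27.02 m³/s.
Q_A = 640.9 m³/s vs Q_B = 27.02 m³/s, so channel A carries more.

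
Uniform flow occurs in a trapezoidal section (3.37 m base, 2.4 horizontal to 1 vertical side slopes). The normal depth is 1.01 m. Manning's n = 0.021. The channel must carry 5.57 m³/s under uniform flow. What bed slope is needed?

With bottom width b = 3.37 m and side slope z = 2.4: A = (b + zy)y = (3.37 + 2.4×1.01)×1.01 = 5.852 m²; P = b + 2y√(1+z²) = 3.37 + 2×1.01×2.6 = 8.622 m.
Hydraulic radius R = A/P = 5.852/8.622 = 0.6787 m.
From Manning's equation, S = [nQ / (1 A R^(2/3))]² = [0.021 × 5.57 / (1 × 5.852 × 0.6787^(2/3))]² = 0.00067.

S = 0.00067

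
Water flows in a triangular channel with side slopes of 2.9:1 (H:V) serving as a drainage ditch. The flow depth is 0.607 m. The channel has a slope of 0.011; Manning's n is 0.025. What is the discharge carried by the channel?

Q = 1.95 m³/s

For a triangular section with side slope z = 2.9: A = zy² = 2.9×0.607² = 1.069 m²; P = 2y√(1+z²) = 2×0.607×3.068 = 3.724 m.
Hydraulic radius R = A/P = 1.069/3.724 = 0.2869 m.
Manning's equation: Q = (1/n) A R^(2/3) S^(1/2) = (1/0.025) × 1.069 × 0.2869^(2/3) × 0.011^(1/2) = 1.95 m³/s.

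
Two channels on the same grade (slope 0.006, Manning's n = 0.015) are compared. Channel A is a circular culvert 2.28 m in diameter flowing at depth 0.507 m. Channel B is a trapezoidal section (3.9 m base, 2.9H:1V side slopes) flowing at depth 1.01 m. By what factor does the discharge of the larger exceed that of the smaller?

17.6

Channel A: For a circular section of diameter D = 2.28 m at depth y = 0.507 m, the central angle is θ = 2 arccos(1 − 2y/D) = 1.964 rad. Then A = (D²/8)(θ − sin θ) = 0.6762 m² and P = Dθ/2 = 2.239 m. Hydraulic radius R = A/P = 0.6762/2.239 = 0.302 m. Q_A = (1/0.015)·0.6762·0.302^(2/3)·√0.006 = 1.572 m³/s.
Channel B: With bottom width b = 3.9 m and side slope z = 2.9: A = (b + zy)y = (3.9 + 2.9×1.01)×1.01 = 6.897 m²; P = b + 2y√(1+z²) = 3.9 + 2×1.01×3.068 = 10.1 m. Hydraulic radius R = A/P = 6.897/10.1 = 0.6831 m. Q_B = (1/0.015)·6.897·0.6831^(2/3)·√0.006 = 27.63 m³/s.
The larger discharge is 27.63 m³/s and the smaller is 1.572 m³/s; the ratio is 17.6.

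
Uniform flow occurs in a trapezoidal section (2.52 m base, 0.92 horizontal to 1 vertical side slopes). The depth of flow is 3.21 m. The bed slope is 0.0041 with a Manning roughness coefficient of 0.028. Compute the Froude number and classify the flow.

subcritical

With bottom width b = 2.52 m and side slope z = 0.92: A = (b + zy)y = (2.52 + 0.92×3.21)×3.21 = 17.57 m²; P = b + 2y√(1+z²) = 2.52 + 2×3.21×1.359 = 11.24 m.
Hydraulic radius R = A/P = 17.57/11.24 = 1.563 m.
V = (1/n) R^(2/3) √S = (1/0.028) × 1.563^(2/3) × √0.0041 = 3.079 m/s. Hydraulic depth D_h = A/T = 17.57/8.426 = 2.085 m.
Froude number Fr = V/√(g·D_h) = 3.079/√(9.81×2.085) = 0.681, which is less than 1, so the flow is subcritical.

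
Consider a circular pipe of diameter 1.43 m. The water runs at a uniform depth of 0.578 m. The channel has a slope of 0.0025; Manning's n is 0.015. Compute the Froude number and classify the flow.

For a circular section of diameter D = 1.43 m at depth y = 0.578 m, the central angle is θ = 2 arccos(1 − 2y/D) = 2.756 rad. Then A = (D²/8)(θ − sin θ) = 0.6083 m² and P = Dθ/2 = 1.971 m.
Hydraulic radius R = A/P = 0.6083/1.971 = 0.3087 m.
V = (1/n) R^(2/3) √S = (1/0.015) × 0.3087^(2/3) × √0.0025 = 1.523 m/s. Hydraulic depth D_h = A/T = 0.6083/1.404 = 0.4334 m.
Froude number Fr = V/√(g·D_h) = 1.523/√(9.81×0.4334) = 0.738, which is less than 1, so the flow is subcritical.

subcritical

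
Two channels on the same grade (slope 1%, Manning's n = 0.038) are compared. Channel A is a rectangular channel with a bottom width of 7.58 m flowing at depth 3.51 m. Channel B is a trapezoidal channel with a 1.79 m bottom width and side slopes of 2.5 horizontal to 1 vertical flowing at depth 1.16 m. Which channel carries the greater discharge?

Channel A: Flow area A = b·y = 7.58 × 3.51 = 26.61 m². Wetted perimeter P = b + 2y = 7.58 + 2×3.51 = 14.6 m. Hydraulic radius R = A/P = 26.61/14.6 = 1.822 m. Q_A = (1/0.038)·26.61·1.822^(2/3)·√0.01 = 104.5 m³/s.
Channel B: With bottom width b = 1.79 m and side slope z = 2.5: A = (b + zy)y = (1.79 + 2.5×1.16)×1.16 = 5.44 m²; P = b + 2y√(1+z²) = 1.79 + 2×1.16×2.693 = 8.037 m. Hydraulic radius R = A/P = 5.44/8.037 = 0.6769 m. Q_B = (1/0.038)·5.44·0.6769^(2/3)·√0.01 = 11.04 m³/s.
Q_A = 104.5 m³/s vs Q_B = 11.04 m³/s, so channel A carries more.

channel A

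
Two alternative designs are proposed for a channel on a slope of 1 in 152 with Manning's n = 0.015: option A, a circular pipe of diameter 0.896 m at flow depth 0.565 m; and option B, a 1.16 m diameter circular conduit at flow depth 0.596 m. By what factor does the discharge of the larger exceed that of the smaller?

1.44

Channel A: For a circular section of diameter D = 0.896 m at depth y = 0.565 m, the central angle is θ = 2 arccos(1 − 2y/D) = 3.67 rad. Then A = (D²/8)(θ − sin θ) = 0.4189 m² and P = Dθ/2 = 1.644 m. Hydraulic radius R = A/P = 0.4189/1.644 = 0.2548 m. Q_A = (1/0.015)·0.4189·0.2548^(2/3)·√0.006579 = 0.9103 m³/s.
Channel B: For a circular section of diameter D = 1.16 m at depth y = 0.596 m, the central angle is θ = 2 arccos(1 − 2y/D) = 3.197 rad. Then A = (D²/8)(θ − sin θ) = 0.547 m² and P = Dθ/2 = 1.854 m. Hydraulic radius R = A/P = 0.547/1.854 = 0.295 m. Q_B = (1/0.015)·0.547·0.295^(2/3)·√0.006579 = 1.311 m³/s.
The larger discharge is 1.311 m³/s and the smaller is 0.9103 m³/s; the ratio is 1.44.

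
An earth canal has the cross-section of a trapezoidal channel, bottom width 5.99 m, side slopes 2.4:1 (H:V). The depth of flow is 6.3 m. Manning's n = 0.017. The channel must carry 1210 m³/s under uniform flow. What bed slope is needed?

S = 0.00462

With bottom width b = 5.99 m and side slope z = 2.4: A = (b + zy)y = (5.99 + 2.4×6.3)×6.3 = 133 m²; P = b + 2y√(1+z²) = 5.99 + 2×6.3×2.6 = 38.75 m.
Hydraulic radius R = A/P = 133/38.75 = 3.432 m.
From Manning's equation, S = [nQ / (1 A R^(2/3))]² = [0.017 × 1210 / (1 × 133 × 3.432^(2/3))]² = 0.00462.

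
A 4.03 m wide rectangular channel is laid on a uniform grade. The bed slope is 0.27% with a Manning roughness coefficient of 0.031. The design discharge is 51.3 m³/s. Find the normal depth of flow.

Manning's equation rearranged: A R^(2/3) = nQ / (1·√S) = 0.031 × 51.3 / (√0.0027) = 30.61.
Try y = 6.37 m: A R^(2/3) = 34.1 — over.
Try y = 4.3 m: A R^(2/3) = 21.4 — short.
Try y = 5.81 m: A R^(2/3) = 30.63 — ≈ 30.61.

y_n = 5.81 m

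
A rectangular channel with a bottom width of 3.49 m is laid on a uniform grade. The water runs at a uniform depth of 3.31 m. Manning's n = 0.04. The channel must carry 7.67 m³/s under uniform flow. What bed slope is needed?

Flow area A = b·y = 3.49 × 3.31 = 11.55 m². Wetted perimeter P = b + 2y = 3.49 + 2×3.31 = 10.11 m.
Hydraulic radius R = A/P = 11.55/10.11 = 1.143 m.
From Manning's equation, S = [nQ / (1 A R^(2/3))]² = [0.04 × 7.67 / (1 × 11.55 × 1.143^(2/3))]² = 0.00059.

S = 0.00059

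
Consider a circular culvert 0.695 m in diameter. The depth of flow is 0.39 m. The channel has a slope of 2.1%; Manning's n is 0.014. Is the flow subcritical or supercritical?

supercritical

For a circular section of diameter D = 0.695 m at depth y = 0.39 m, the central angle is θ = 2 arccos(1 − 2y/D) = 3.387 rad. Then A = (D²/8)(θ − sin θ) = 0.2191 m² and P = Dθ/2 = 1.177 m.
Hydraulic radius R = A/P = 0.2191/1.177 = 0.1862 m.
V = (1/n) R^(2/3) √S = (1/0.014) × 0.1862^(2/3) × √0.021 = 3.375 m/s. Hydraulic depth D_h = A/T = 0.2191/0.6898 = 0.3177 m.
Froude number Fr = V/√(g·D_h) = 3.375/√(9.81×0.3177) = 1.91, which is greater than 1, so the flow is supercritical.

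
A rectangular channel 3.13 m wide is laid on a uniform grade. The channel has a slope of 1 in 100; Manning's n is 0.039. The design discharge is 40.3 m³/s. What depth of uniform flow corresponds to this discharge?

Manning's equation rearranged: A R^(2/3) = nQ / (1·√S) = 0.039 × 40.3 / (√0.01) = 15.72.
Trying y = 3.73 m: A R^(2/3) = 12.46 — short.
Trying y = 4.54 m: A R^(2/3) = 15.72 — ≈ 15.72.

y_n = 4.54 m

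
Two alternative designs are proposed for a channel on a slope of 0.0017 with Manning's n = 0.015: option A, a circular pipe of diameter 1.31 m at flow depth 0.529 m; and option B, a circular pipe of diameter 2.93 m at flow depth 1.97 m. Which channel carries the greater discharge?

Channel A: For a circular section of diameter D = 1.31 m at depth y = 0.529 m, the central angle is θ = 2 arccos(1 − 2y/D) = 2.754 rad. Then A = (D²/8)(θ − sin θ) = 0.5099 m² and P = Dθ/2 = 1.804 m. Hydraulic radius R = A/P = 0.5099/1.804 = 0.2826 m. Q_A = (1/0.015)·0.5099·0.2826^(2/3)·√0.0017 = 0.6036 m³/s.
Channel B: For a circular section of diameter D = 2.93 m at depth y = 1.97 m, the central angle is θ = 2 arccos(1 − 2y/D) = 3.845 rad. Then A = (D²/8)(θ − sin θ) = 4.821 m² and P = Dθ/2 = 5.634 m. Hydraulic radius R = A/P = 4.821/5.634 = 0.8558 m. Q_B = (1/0.015)·4.821·0.8558^(2/3)·√0.0017 = 11.94 m³/s.
Q_A = 0.6036 m³/s vs Q_B = 11.94 m³/s, so channel B carries more.

channel B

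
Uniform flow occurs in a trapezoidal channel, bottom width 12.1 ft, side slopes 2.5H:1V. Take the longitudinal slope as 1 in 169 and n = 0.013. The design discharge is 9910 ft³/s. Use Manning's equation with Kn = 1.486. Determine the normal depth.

Manning's equation rearranged: A R^(2/3) = nQ / (1.486·√S) = 0.013 × 9910 / (1.486 × √0.005917) = 1127.
At y = 6.81 ft: A R^(2/3) = 505.3 — low.
At y = 10.8 ft: A R^(2/3) = 1396 — high.
At y = 9.82 ft: A R^(2/3) = 1127 — close enough.

y_n = 9.82 ft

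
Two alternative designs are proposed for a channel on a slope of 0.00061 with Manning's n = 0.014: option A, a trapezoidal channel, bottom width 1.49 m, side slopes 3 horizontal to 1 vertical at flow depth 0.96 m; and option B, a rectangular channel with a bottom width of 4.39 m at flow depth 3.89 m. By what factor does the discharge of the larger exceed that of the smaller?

Channel A: With bottom width b = 1.49 m and side slope z = 3: A = (b + zy)y = (1.49 + 3×0.96)×0.96 = 4.195 m²; P = b + 2y√(1+z²) = 1.49 + 2×0.96×3.162 = 7.562 m. Hydraulic radius R = A/P = 4.195/7.562 = 0.5548 m. Q_A = (1/0.014)·4.195·0.5548^(2/3)·√0.00061 = 4.997 m³/s.
Channel B: Flow area A = b·y = 4.39 × 3.89 = 17.08 m². Wetted perimeter P = b + 2y = 4.39 + 2×3.89 = 12.17 m. Hydraulic radius R = A/P = 17.08/12.17 = 1.403 m. Q_B = (1/0.014)·17.08·1.403^(2/3)·√0.00061 = 37.76 m³/s.
The larger discharge is 37.76 m³/s and the smaller is 4.997 m³/s; the ratio is 7.56.

7.56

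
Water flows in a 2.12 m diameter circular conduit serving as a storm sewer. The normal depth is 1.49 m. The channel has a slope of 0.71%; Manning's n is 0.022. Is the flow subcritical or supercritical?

For a circular section of diameter D = 2.12 m at depth y = 1.49 m, the central angle is θ = 2 arccos(1 − 2y/D) = 3.977 rad. Then A = (D²/8)(θ − sin θ) = 2.651 m² and P = Dθ/2 = 4.216 m.
Hydraulic radius R = A/P = 2.651/4.216 = 0.6288 m.
V = (1/n) R^(2/3) √S = (1/0.022) × 0.6288^(2/3) × √0.0071 = 2.811 m/s. Hydraulic depth D_h = A/T = 2.651/1.938 = 1.368 m.
Froude number Fr = V/√(g·D_h) = 2.811/√(9.81×1.368) = 0.767, which is less than 1, so the flow is subcritical.

subcritical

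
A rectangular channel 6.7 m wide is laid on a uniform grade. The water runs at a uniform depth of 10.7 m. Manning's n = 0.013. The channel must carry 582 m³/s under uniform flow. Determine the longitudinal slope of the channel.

S = 0.0032

Flow area A = b·y = 6.7 × 10.7 = 71.69 m². Wetted perimeter P = b + 2y = 6.7 + 2×10.7 = 28.1 m.
Hydraulic radius R = A/P = 71.69/28.1 = 2.551 m.
From Manning's equation, S = [nQ / (1 A R^(2/3))]² = [0.013 × 582 / (1 × 71.69 × 2.551^(2/3))]² = 0.0032.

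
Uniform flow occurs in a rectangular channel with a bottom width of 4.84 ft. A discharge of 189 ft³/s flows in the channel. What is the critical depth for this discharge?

For a rectangular channel, critical depth y_c = (q²/g)^(1/3) where q = Q/b = 189/4.84 = 39.05 ft²/s.
So y_c = (39.05²/32.2)^(1/3) = 3.62 ft.

y_c = 3.62 ft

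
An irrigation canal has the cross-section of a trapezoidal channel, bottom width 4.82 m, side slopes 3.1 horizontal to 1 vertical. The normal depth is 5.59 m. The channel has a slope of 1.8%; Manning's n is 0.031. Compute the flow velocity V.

V = 9.01 m/s

With bottom width b = 4.82 m and side slope z = 3.1: A = (b + zy)y = (4.82 + 3.1×5.59)×5.59 = 123.8 m²; P = b + 2y√(1+z²) = 4.82 + 2×5.59×3.257 = 41.24 m.
Hydraulic radius R = A/P = 123.8/41.24 = 3.002 m.
From Manning's equation, V = (1/n) R^(2/3) S^(1/2) = (1/0.031) × 3.002^(2/3) × 0.018^(1/2) = 9.01 m/s.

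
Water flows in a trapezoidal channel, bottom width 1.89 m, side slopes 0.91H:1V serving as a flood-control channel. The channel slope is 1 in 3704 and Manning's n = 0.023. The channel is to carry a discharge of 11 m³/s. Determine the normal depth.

y_n = 2.84 m

Manning's equation rearranged: A R^(2/3) = nQ / (1·√S) = 0.023 × 11 / (√0.00027) = 15.4.
Trying y = 2.29 m: A R^(2/3) = 9.849 — too small.
Trying y = 3.52 m: A R^(2/3) = 24.23 — too large.
Trying y = 2.84 m: A R^(2/3) = 15.35 — ≈ 15.4.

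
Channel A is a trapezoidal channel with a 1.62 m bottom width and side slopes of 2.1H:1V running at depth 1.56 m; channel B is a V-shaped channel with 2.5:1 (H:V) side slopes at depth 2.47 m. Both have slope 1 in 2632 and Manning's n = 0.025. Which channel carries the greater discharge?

channel B

Channel A: With bottom width b = 1.62 m and side slope z = 2.1: A = (b + zy)y = (1.62 + 2.1×1.56)×1.56 = 7.638 m²; P = b + 2y√(1+z²) = 1.62 + 2×1.56×2.326 = 8.877 m. Hydraulic radius R = A/P = 7.638/8.877 = 0.8604 m. Q_A = (1/0.025)·7.638·0.8604^(2/3)·√0.0003799 = 5.387 m³/s.
Channel B: For a triangular section with side slope z = 2.5: A = zy² = 2.5×2.47² = 15.25 m²; P = 2y√(1+z²) = 2×2.47×2.693 = 13.3 m. Hydraulic radius R = A/P = 15.25/13.3 = 1.147 m. Q_B = (1/0.025)·15.25·1.147^(2/3)·√0.0003799 = 13.03 m³/s.
Q_A = 5.387 m³/s vs Q_B = 13.03 m³/s, so channel B carries more.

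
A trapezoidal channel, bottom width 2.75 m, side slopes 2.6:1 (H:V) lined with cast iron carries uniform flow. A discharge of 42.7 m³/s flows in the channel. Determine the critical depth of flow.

y_c = 1.77 m

At critical depth, Q² T / (g A³) = 1, i.e. A³/T = Q²/g = 42.7²/9.81 = 185.9.
Trying y = 1.59 m: A³/T = 119 — too small.
Trying y = 1.99 m: A³/T = 299.4 — too large.
Trying y = 1.77 m: A³/T = 184.3 — ≈ 185.9.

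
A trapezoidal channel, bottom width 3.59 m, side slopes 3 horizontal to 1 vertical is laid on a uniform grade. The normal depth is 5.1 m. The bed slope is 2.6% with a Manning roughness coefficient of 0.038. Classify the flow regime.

With bottom width b = 3.59 m and side slope z = 3: A = (b + zy)y = (3.59 + 3×5.1)×5.1 = 96.34 m²; P = b + 2y√(1+z²) = 3.59 + 2×5.1×3.162 = 35.85 m.
Hydraulic radius R = A/P = 96.34/35.85 = 2.688 m.
V = (1/n) R^(2/3) √S = (1/0.038) × 2.688^(2/3) × √0.026 = 8.203 m/s. Hydraulic depth D_h = A/T = 96.34/34.19 = 2.818 m.
Froude number Fr = V/√(g·D_h) = 8.203/√(9.81×2.818) = 1.56, which is greater than 1, so the flow is supercritical.

supercritical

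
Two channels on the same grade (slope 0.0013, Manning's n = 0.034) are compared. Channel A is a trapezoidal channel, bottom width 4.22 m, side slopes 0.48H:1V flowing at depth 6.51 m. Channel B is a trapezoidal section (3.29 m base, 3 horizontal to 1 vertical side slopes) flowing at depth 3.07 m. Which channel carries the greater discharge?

channel A

Channel A: With bottom width b = 4.22 m and side slope z = 0.48: A = (b + zy)y = (4.22 + 0.48×6.51)×6.51 = 47.81 m²; P = b + 2y√(1+z²) = 4.22 + 2×6.51×1.109 = 18.66 m. Hydraulic radius R = A/P = 47.81/18.66 = 2.562 m. Q_A = (1/0.034)·47.81·2.562^(2/3)·√0.0013 = 94.94 m³/s.
Channel B: With bottom width b = 3.29 m and side slope z = 3: A = (b + zy)y = (3.29 + 3×3.07)×3.07 = 38.38 m²; P = b + 2y√(1+z²) = 3.29 + 2×3.07×3.162 = 22.71 m. Hydraulic radius R = A/P = 38.38/22.71 = 1.69 m. Q_B = (1/0.034)·38.38·1.69^(2/3)·√0.0013 = 57.74 m³/s.
Q_A = 94.94 m³/s vs Q_B = 57.74 m³/s, so channel A carries more.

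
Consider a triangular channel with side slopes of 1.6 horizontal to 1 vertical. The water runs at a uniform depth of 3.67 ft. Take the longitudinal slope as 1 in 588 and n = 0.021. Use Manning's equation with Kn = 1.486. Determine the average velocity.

V = 3.92 ft/s

For a triangular section with side slope z = 1.6: A = zy² = 1.6×3.67² = 21.55 ft²; P = 2y√(1+z²) = 2×3.67×1.887 = 13.85 ft.
Hydraulic radius R = A/P = 21.55/13.85 = 1.556 ft.
From Manning's equation, V = (1.486/n) R^(2/3) S^(1/2) = (1.486/0.021) × 1.556^(2/3) × 0.001701^(1/2) = 3.92 ft/s.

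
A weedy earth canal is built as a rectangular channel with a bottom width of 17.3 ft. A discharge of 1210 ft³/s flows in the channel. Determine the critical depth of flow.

y_c = 5.34 ft

For a rectangular channel, critical depth y_c = (q²/g)^(1/3) where q = Q/b = 1210/17.3 = 69.94 ft²/s.
So y_c = (69.94²/32.2)^(1/3) = 5.34 ft.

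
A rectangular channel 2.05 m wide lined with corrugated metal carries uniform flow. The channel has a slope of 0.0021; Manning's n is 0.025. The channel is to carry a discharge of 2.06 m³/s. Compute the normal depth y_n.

y_n = 0.896 m

Manning's equation rearranged: A R^(2/3) = nQ / (1·√S) = 0.025 × 2.06 / (√0.0021) = 1.124.
At y = 0.67 m: A R^(2/3) = 0.7521 — too small.
At y = 1.11 m: A R^(2/3) = 1.496 — too large.
At y = 0.896 m: A R^(2/3) = 1.123 — ≈ 1.124.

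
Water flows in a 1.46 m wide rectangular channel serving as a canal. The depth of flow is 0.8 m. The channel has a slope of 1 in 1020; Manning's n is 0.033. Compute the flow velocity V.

V = 0.499 m/s

Flow area A = b·y = 1.46 × 0.8 = 1.168 m². Wetted perimeter P = b + 2y = 1.46 + 2×0.8 = 3.06 m.
Hydraulic radius R = A/P = 1.168/3.06 = 0.3817 m.
From Manning's equation, V = (1/n) R^(2/3) S^(1/2) = (1/0.033) × 0.3817^(2/3) × 0.0009804^(1/2) = 0.499 m/s.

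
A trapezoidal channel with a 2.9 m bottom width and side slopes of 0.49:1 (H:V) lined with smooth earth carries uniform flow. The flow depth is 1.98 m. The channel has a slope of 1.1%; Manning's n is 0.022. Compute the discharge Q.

With bottom width b = 2.9 m and side slope z = 0.49: A = (b + zy)y = (2.9 + 0.49×1.98)×1.98 = 7.663 m²; P = b + 2y√(1+z²) = 2.9 + 2×1.98×1.114 = 7.31 m.
Hydraulic radius R = A/P = 7.663/7.31 = 1.048 m.
Manning's equation: Q = (1/n) A R^(2/3) S^(1/2) = (1/0.022) × 7.663 × 1.048^(2/3) × 0.011^(1/2) = 37.7 m³/s.

Q = 37.7 m³/s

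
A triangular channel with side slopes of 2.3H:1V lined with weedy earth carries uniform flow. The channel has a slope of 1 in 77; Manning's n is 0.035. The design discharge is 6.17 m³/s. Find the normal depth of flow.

Manning's equation rearranged: A R^(2/3) = nQ / (1·√S) = 0.035 × 6.17 / (√0.01299) = 1.895.
At y = 0.816 m: A R^(2/3) = 0.7952 — short.
At y = 1.43 m: A R^(2/3) = 3.55 — over.
At y = 1.13 m: A R^(2/3) = 1.895 — ≈ 1.895.

y_n = 1.13 m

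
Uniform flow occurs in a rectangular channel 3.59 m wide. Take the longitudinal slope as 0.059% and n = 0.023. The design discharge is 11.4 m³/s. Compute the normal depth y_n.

y_n = 2.83 m

Manning's equation rearranged: A R^(2/3) = nQ / (1·√S) = 0.023 × 11.4 / (√0.00059) = 10.79.
Try y = 2.51 m: A R^(2/3) = 9.288 — short.
Try y = 2.83 m: A R^(2/3) = 10.82 — matches.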